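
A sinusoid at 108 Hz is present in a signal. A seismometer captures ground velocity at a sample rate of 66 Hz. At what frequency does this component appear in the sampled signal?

108 Hz mod fs = 42 Hz.
42 Hz > fs/2 = 33 Hz, folds to fs − 42 Hz = 24 Hz.

24 Hz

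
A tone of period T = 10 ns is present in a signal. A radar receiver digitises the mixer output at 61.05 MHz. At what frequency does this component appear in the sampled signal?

T = 10 ns → f = 1/T = 100 MHz.
100 MHz mod fs = 38.95 MHz.
38.95 MHz > fs/2 = 30.525 MHz, folds to fs − 38.95 MHz = 22.1 MHz.

22.1 MHz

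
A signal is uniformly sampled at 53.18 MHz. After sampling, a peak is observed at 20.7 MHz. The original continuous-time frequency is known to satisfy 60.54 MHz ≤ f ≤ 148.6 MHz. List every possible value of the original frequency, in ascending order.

73.88 MHz, 85.66 MHz, 127.06 MHz, 138.84 MHz

Frequencies that alias to 20.7 MHz are k·fs ± 20.7 MHz for integer k ≥ 0.
k=0: 20.7 MHz.
k=1: 32.48 MHz, 73.88 MHz.
k=2: 85.66 MHz, 127.06 MHz.
k=3: 138.84 MHz, 180.24 MHz.
k=4: 192.02 MHz, 233.42 MHz.
Within [60.54 MHz, 148.6 MHz]: 73.88 MHz, 85.66 MHz, 127.06 MHz, 138.84 MHz.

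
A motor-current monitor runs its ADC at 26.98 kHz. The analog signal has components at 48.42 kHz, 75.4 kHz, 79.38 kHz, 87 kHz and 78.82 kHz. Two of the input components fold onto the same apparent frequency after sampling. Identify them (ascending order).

fs/2 = 13.49 kHz.
48.42 kHz mod fs = 21.44 kHz.
21.44 kHz > fs/2 = 13.49 kHz, folds to fs − 21.44 kHz = 5.54 kHz.
75.4 kHz mod fs = 21.44 kHz.
21.44 kHz > fs/2 = 13.49 kHz, folds to fs − 21.44 kHz = 5.54 kHz.
79.38 kHz mod fs = 25.42 kHz.
25.42 kHz > fs/2 = 13.49 kHz, folds to fs − 25.42 kHz = 1.56 kHz.
87 kHz mod fs = 6.06 kHz.
6.06 kHz ≤ fs/2 = 13.49 kHz, appears at 6.06 kHz.
78.82 kHz mod fs = 24.86 kHz.
24.86 kHz > fs/2 = 13.49 kHz, folds to fs − 24.86 kHz = 2.12 kHz.
48.42 kHz and 75.4 kHz both map to 5.54 kHz.

48.42 kHz, 75.4 kHz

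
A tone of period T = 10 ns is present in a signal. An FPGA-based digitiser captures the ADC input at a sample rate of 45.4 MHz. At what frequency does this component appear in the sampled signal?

T = 10 ns → f = 1/T = 100 MHz.
100 MHz mod fs = 9.2 MHz.
9.2 MHz ≤ fs/2 = 22.7 MHz, appears at 9.2 MHz.

9.2 MHz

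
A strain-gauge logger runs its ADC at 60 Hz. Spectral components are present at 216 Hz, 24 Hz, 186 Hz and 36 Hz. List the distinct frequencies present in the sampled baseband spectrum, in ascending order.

fs/2 = 30 Hz.
216 Hz mod fs = 36 Hz.
36 Hz > fs/2 = 30 Hz, folds to fs − 36 Hz = 24 Hz.
24 Hz ≤ fs/2 = 30 Hz, passes unchanged.
186 Hz mod fs = 6 Hz.
6 Hz ≤ fs/2 = 30 Hz, appears at 6 Hz.
36 Hz > fs/2 = 30 Hz, folds to fs − 36 Hz = 24 Hz.
Distinct values: {6 Hz, 24 Hz}.

6 Hz, 24 Hz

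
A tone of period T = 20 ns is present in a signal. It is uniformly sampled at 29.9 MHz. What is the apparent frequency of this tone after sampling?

9.8 MHz

T = 20 ns → f = 1/T = 50 MHz.
50 MHz mod fs = 20.1 MHz.
20.1 MHz > fs/2 = 14.95 MHz, folds to fs − 20.1 MHz = 9.8 MHz.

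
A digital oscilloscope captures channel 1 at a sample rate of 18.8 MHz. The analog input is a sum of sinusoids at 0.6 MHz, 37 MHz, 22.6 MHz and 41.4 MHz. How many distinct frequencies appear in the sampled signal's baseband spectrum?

fs/2 = 9.4 MHz.
0.6 MHz ≤ fs/2 = 9.4 MHz, passes unchanged.
37 MHz mod fs = 18.2 MHz.
18.2 MHz > fs/2 = 9.4 MHz, folds to fs − 18.2 MHz = 0.6 MHz.
22.6 MHz mod fs = 3.8 MHz.
3.8 MHz ≤ fs/2 = 9.4 MHz, appears at 3.8 MHz.
41.4 MHz mod fs = 3.8 MHz.
3.8 MHz ≤ fs/2 = 9.4 MHz, appears at 3.8 MHz.
Distinct values: {0.6 MHz, 3.8 MHz} → 2.

2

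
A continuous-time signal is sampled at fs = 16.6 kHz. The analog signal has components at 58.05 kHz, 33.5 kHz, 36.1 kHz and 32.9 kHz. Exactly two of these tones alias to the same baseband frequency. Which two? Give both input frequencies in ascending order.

fs/2 = 8.3 kHz.
58.05 kHz mod fs = 8.25 kHz.
8.25 kHz ≤ fs/2 = 8.3 kHz, appears at 8.25 kHz.
33.5 kHz mod fs = 0.3 kHz.
0.3 kHz ≤ fs/2 = 8.3 kHz, appears at 0.3 kHz.
36.1 kHz mod fs = 2.9 kHz.
2.9 kHz ≤ fs/2 = 8.3 kHz, appears at 2.9 kHz.
32.9 kHz mod fs = 16.3 kHz.
16.3 kHz > fs/2 = 8.3 kHz, folds to fs − 16.3 kHz = 0.3 kHz.
32.9 kHz and 33.5 kHz both map to 0.3 kHz.

32.9 kHz, 33.5 kHz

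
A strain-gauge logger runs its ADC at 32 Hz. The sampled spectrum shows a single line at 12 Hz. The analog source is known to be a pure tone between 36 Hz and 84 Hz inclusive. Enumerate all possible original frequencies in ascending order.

44 Hz, 52 Hz, 76 Hz, 84 Hz

Frequencies that alias to 12 Hz are k·fs ± 12 Hz for integer k ≥ 0.
k=0: 12 Hz.
k=1: 20 Hz, 44 Hz.
k=2: 52 Hz, 76 Hz.
k=3: 84 Hz, 108 Hz.
k=4: 116 Hz, 140 Hz.
Within [36 Hz, 84 Hz]: 44 Hz, 52 Hz, 76 Hz, 84 Hz.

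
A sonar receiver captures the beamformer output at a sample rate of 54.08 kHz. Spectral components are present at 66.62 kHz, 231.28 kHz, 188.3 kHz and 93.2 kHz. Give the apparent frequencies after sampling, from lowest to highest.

fs/2 = 27.04 kHz.
66.62 kHz mod fs = 12.54 kHz.
12.54 kHz ≤ fs/2 = 27.04 kHz, appears at 12.54 kHz.
231.28 kHz mod fs = 14.96 kHz.
14.96 kHz ≤ fs/2 = 27.04 kHz, appears at 14.96 kHz.
188.3 kHz mod fs = 26.06 kHz.
26.06 kHz ≤ fs/2 = 27.04 kHz, appears at 26.06 kHz.
93.2 kHz mod fs = 39.12 kHz.
39.12 kHz > fs/2 = 27.04 kHz, folds to fs − 39.12 kHz = 14.96 kHz.
Distinct values: {12.54 kHz, 14.96 kHz, 26.06 kHz}.

12.54 kHz, 14.96 kHz, 26.06 kHz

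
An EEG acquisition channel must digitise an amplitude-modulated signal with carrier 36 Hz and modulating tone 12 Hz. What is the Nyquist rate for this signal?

96 Hz

AM sidebands sit at fc ± fm = 24 Hz and 48 Hz.
Highest-frequency component: 48 Hz.
Nyquist rate = 2 × 48 Hz = 96 Hz.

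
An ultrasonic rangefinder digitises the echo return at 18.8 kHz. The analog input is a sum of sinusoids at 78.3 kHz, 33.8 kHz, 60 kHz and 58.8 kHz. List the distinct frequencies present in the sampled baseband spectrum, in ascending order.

2.4 kHz, 3.1 kHz, 3.6 kHz, 3.8 kHz

fs/2 = 9.4 kHz.
78.3 kHz mod fs = 3.1 kHz.
3.1 kHz ≤ fs/2 = 9.4 kHz, appears at 3.1 kHz.
33.8 kHz mod fs = 15 kHz.
15 kHz > fs/2 = 9.4 kHz, folds to fs − 15 kHz = 3.8 kHz.
60 kHz mod fs = 3.6 kHz.
3.6 kHz ≤ fs/2 = 9.4 kHz, appears at 3.6 kHz.
58.8 kHz mod fs = 2.4 kHz.
2.4 kHz ≤ fs/2 = 9.4 kHz, appears at 2.4 kHz.
Distinct values: {2.4 kHz, 3.1 kHz, 3.6 kHz, 3.8 kHz}.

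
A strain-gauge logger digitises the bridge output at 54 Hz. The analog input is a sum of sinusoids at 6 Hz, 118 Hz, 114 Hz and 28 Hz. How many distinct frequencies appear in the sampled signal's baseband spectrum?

3

fs/2 = 27 Hz.
6 Hz ≤ fs/2 = 27 Hz, passes unchanged.
118 Hz mod fs = 10 Hz.
10 Hz ≤ fs/2 = 27 Hz, appears at 10 Hz.
114 Hz mod fs = 6 Hz.
6 Hz ≤ fs/2 = 27 Hz, appears at 6 Hz.
28 Hz > fs/2 = 27 Hz, folds to fs − 28 Hz = 26 Hz.
Distinct values: {6 Hz, 10 Hz, 26 Hz} → 3.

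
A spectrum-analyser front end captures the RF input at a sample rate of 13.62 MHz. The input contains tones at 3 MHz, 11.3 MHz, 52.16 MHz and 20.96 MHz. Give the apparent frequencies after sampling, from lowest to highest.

fs/2 = 6.81 MHz.
3 MHz ≤ fs/2 = 6.81 MHz, passes unchanged.
11.3 MHz > fs/2 = 6.81 MHz, folds to fs − 11.3 MHz = 2.32 MHz.
52.16 MHz mod fs = 11.3 MHz.
11.3 MHz > fs/2 = 6.81 MHz, folds to fs − 11.3 MHz = 2.32 MHz.
20.96 MHz mod fs = 7.34 MHz.
7.34 MHz > fs/2 = 6.81 MHz, folds to fs − 7.34 MHz = 6.28 MHz.
Distinct values: {2.32 MHz, 3 MHz, 6.28 MHz}.

2.32 MHz, 3 MHz, 6.28 MHz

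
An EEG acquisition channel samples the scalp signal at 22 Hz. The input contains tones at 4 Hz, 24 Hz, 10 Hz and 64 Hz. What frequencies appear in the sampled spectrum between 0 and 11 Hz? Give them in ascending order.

2 Hz, 4 Hz, 10 Hz

fs/2 = 11 Hz.
4 Hz ≤ fs/2 = 11 Hz, passes unchanged.
24 Hz mod fs = 2 Hz.
2 Hz ≤ fs/2 = 11 Hz, appears at 2 Hz.
10 Hz ≤ fs/2 = 11 Hz, passes unchanged.
64 Hz mod fs = 20 Hz.
20 Hz > fs/2 = 11 Hz, folds to fs − 20 Hz = 2 Hz.
Distinct values: {2 Hz, 4 Hz, 10 Hz}.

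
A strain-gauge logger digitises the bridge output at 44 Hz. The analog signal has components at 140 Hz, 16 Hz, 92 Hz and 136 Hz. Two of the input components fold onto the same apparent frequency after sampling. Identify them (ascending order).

fs/2 = 22 Hz.
140 Hz mod fs = 8 Hz.
8 Hz ≤ fs/2 = 22 Hz, appears at 8 Hz.
16 Hz ≤ fs/2 = 22 Hz, passes unchanged.
92 Hz mod fs = 4 Hz.
4 Hz ≤ fs/2 = 22 Hz, appears at 4 Hz.
136 Hz mod fs = 4 Hz.
4 Hz ≤ fs/2 = 22 Hz, appears at 4 Hz.
92 Hz and 136 Hz both map to 4 Hz.

92 Hz, 136 Hz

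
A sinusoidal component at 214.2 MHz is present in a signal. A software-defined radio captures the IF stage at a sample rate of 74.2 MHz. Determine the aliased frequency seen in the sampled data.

8.4 MHz

214.2 MHz mod fs = 65.8 MHz.
65.8 MHz > fs/2 = 37.1 MHz, folds to fs − 65.8 MHz = 8.4 MHz.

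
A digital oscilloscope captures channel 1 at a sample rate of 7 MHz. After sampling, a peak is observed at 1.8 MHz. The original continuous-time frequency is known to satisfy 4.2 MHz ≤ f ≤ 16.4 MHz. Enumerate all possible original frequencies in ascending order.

5.2 MHz, 8.8 MHz, 12.2 MHz, 15.8 MHz

Frequencies that alias to 1.8 MHz are k·fs ± 1.8 MHz for integer k ≥ 0.
k=0: 1.8 MHz.
k=1: 5.2 MHz, 8.8 MHz.
k=2: 12.2 MHz, 15.8 MHz.
k=3: 19.2 MHz, 22.8 MHz.
Within [4.2 MHz, 16.4 MHz]: 5.2 MHz, 8.8 MHz, 12.2 MHz, 15.8 MHz.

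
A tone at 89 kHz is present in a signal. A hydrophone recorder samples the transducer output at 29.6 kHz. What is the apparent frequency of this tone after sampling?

0.2 kHz

89 kHz mod fs = 0.2 kHz.
0.2 kHz ≤ fs/2 = 14.8 kHz, appears at 0.2 kHz.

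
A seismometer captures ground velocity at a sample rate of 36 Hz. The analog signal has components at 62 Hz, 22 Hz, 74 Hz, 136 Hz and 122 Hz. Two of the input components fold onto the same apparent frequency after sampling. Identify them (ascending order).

fs/2 = 18 Hz.
62 Hz mod fs = 26 Hz.
26 Hz > fs/2 = 18 Hz, folds to fs − 26 Hz = 10 Hz.
22 Hz > fs/2 = 18 Hz, folds to fs − 22 Hz = 14 Hz.
74 Hz mod fs = 2 Hz.
2 Hz ≤ fs/2 = 18 Hz, appears at 2 Hz.
136 Hz mod fs = 28 Hz.
28 Hz > fs/2 = 18 Hz, folds to fs − 28 Hz = 8 Hz.
122 Hz mod fs = 14 Hz.
14 Hz ≤ fs/2 = 18 Hz, appears at 14 Hz.
22 Hz and 122 Hz both map to 14 Hz.

22 Hz, 122 Hz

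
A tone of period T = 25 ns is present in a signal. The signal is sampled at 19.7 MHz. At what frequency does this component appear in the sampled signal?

T = 25 ns → f = 1/T = 40 MHz.
40 MHz mod fs = 0.6 MHz.
0.6 MHz ≤ fs/2 = 9.85 MHz, appears at 0.6 MHz.

0.6 MHz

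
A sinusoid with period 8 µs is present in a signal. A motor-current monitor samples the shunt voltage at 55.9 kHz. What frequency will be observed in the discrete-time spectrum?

13.2 kHz

T = 8 µs → f = 1/T = 125 kHz.
125 kHz mod fs = 13.2 kHz.
13.2 kHz ≤ fs/2 = 27.95 kHz, appears at 13.2 kHz.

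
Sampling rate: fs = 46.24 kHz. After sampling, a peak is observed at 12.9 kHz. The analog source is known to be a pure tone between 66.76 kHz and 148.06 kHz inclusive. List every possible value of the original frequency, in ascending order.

Frequencies that alias to 12.9 kHz are k·fs ± 12.9 kHz for integer k ≥ 0.
k=0: 12.9 kHz.
k=1: 33.34 kHz, 59.14 kHz.
k=2: 79.58 kHz, 105.38 kHz.
k=3: 125.82 kHz, 151.62 kHz.
k=4: 172.06 kHz, 197.86 kHz.
Within [66.76 kHz, 148.06 kHz]: 79.58 kHz, 105.38 kHz, 125.82 kHz.

79.58 kHz, 105.38 kHz, 125.82 kHz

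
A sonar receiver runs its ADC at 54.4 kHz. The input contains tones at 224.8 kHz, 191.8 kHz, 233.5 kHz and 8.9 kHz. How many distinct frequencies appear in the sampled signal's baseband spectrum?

4

fs/2 = 27.2 kHz.
224.8 kHz mod fs = 7.2 kHz.
7.2 kHz ≤ fs/2 = 27.2 kHz, appears at 7.2 kHz.
191.8 kHz mod fs = 28.6 kHz.
28.6 kHz > fs/2 = 27.2 kHz, folds to fs − 28.6 kHz = 25.8 kHz.
233.5 kHz mod fs = 15.9 kHz.
15.9 kHz ≤ fs/2 = 27.2 kHz, appears at 15.9 kHz.
8.9 kHz ≤ fs/2 = 27.2 kHz, passes unchanged.
Distinct values: {7.2 kHz, 8.9 kHz, 15.9 kHz, 25.8 kHz} → 4.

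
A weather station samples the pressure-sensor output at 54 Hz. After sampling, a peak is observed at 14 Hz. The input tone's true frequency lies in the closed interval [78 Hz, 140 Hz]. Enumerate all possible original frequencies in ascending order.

94 Hz, 122 Hz

Frequencies that alias to 14 Hz are k·fs ± 14 Hz for integer k ≥ 0.
k=0: 14 Hz.
k=1: 40 Hz, 68 Hz.
k=2: 94 Hz, 122 Hz.
k=3: 148 Hz, 176 Hz.
Within [78 Hz, 140 Hz]: 94 Hz, 122 Hz.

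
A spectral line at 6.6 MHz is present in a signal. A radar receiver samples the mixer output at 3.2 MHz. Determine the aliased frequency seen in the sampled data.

0.2 MHz

6.6 MHz mod fs = 0.2 MHz.
0.2 MHz ≤ fs/2 = 1.6 MHz, appears at 0.2 MHz.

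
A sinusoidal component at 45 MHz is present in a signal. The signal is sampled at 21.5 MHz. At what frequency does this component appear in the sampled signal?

2 MHz

45 MHz mod fs = 2 MHz.
2 MHz ≤ fs/2 = 10.75 MHz, appears at 2 MHz.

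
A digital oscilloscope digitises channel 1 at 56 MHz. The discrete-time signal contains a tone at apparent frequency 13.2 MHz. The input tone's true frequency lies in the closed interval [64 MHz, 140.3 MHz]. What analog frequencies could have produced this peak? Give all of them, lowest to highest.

Frequencies that alias to 13.2 MHz are k·fs ± 13.2 MHz for integer k ≥ 0.
k=0: 13.2 MHz.
k=1: 42.8 MHz, 69.2 MHz.
k=2: 98.8 MHz, 125.2 MHz.
k=3: 154.8 MHz, 181.2 MHz.
Within [64 MHz, 140.3 MHz]: 69.2 MHz, 98.8 MHz, 125.2 MHz.

69.2 MHz, 98.8 MHz, 125.2 MHz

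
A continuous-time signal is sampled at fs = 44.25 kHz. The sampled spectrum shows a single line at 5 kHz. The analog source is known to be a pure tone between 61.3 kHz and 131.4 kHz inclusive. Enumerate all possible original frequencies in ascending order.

83.5 kHz, 93.5 kHz, 127.75 kHz

Frequencies that alias to 5 kHz are k·fs ± 5 kHz for integer k ≥ 0.
k=0: 5 kHz.
k=1: 39.25 kHz, 49.25 kHz.
k=2: 83.5 kHz, 93.5 kHz.
k=3: 127.75 kHz, 137.75 kHz.
k=4: 172 kHz, 182 kHz.
Within [61.3 kHz, 131.4 kHz]: 83.5 kHz, 93.5 kHz, 127.75 kHz.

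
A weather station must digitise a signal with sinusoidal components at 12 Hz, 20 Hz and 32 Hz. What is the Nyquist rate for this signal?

Highest-frequency component: 32 Hz.
Nyquist rate = 2 × 32 Hz = 64 Hz.

64 Hz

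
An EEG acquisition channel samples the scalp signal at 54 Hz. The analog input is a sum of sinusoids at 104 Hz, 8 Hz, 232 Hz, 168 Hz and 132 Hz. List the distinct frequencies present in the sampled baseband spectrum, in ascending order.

4 Hz, 6 Hz, 8 Hz, 16 Hz, 24 Hz

fs/2 = 27 Hz.
104 Hz mod fs = 50 Hz.
50 Hz > fs/2 = 27 Hz, folds to fs − 50 Hz = 4 Hz.
8 Hz ≤ fs/2 = 27 Hz, passes unchanged.
232 Hz mod fs = 16 Hz.
16 Hz ≤ fs/2 = 27 Hz, appears at 16 Hz.
168 Hz mod fs = 6 Hz.
6 Hz ≤ fs/2 = 27 Hz, appears at 6 Hz.
132 Hz mod fs = 24 Hz.
24 Hz ≤ fs/2 = 27 Hz, appears at 24 Hz.
Distinct values: {4 Hz, 6 Hz, 8 Hz, 16 Hz, 24 Hz}.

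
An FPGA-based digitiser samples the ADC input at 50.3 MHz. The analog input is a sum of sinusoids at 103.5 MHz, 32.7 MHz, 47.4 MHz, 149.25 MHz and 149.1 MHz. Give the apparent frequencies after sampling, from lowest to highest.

fs/2 = 25.15 MHz.
103.5 MHz mod fs = 2.9 MHz.
2.9 MHz ≤ fs/2 = 25.15 MHz, appears at 2.9 MHz.
32.7 MHz > fs/2 = 25.15 MHz, folds to fs − 32.7 MHz = 17.6 MHz.
47.4 MHz > fs/2 = 25.15 MHz, folds to fs − 47.4 MHz = 2.9 MHz.
149.25 MHz mod fs = 48.65 MHz.
48.65 MHz > fs/2 = 25.15 MHz, folds to fs − 48.65 MHz = 1.65 MHz.
149.1 MHz mod fs = 48.5 MHz.
48.5 MHz > fs/2 = 25.15 MHz, folds to fs − 48.5 MHz = 1.8 MHz.
Distinct values: {1.65 MHz, 1.8 MHz, 2.9 MHz, 17.6 MHz}.

1.65 MHz, 1.8 MHz, 2.9 MHz, 17.6 MHz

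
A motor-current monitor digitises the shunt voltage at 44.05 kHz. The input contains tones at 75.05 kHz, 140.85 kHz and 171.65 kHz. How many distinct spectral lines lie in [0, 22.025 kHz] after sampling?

fs/2 = 22.025 kHz.
75.05 kHz mod fs = 31 kHz.
31 kHz > fs/2 = 22.025 kHz, folds to fs − 31 kHz = 13.05 kHz.
140.85 kHz mod fs = 8.7 kHz.
8.7 kHz ≤ fs/2 = 22.025 kHz, appears at 8.7 kHz.
171.65 kHz mod fs = 39.5 kHz.
39.5 kHz > fs/2 = 22.025 kHz, folds to fs − 39.5 kHz = 4.55 kHz.
Distinct values: {4.55 kHz, 8.7 kHz, 13.05 kHz} → 3.

3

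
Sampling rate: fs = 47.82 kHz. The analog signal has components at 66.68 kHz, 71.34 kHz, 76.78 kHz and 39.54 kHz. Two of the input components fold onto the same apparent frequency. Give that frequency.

fs/2 = 23.91 kHz.
66.68 kHz mod fs = 18.86 kHz.
18.86 kHz ≤ fs/2 = 23.91 kHz, appears at 18.86 kHz.
71.34 kHz mod fs = 23.52 kHz.
23.52 kHz ≤ fs/2 = 23.91 kHz, appears at 23.52 kHz.
76.78 kHz mod fs = 28.96 kHz.
28.96 kHz > fs/2 = 23.91 kHz, folds to fs − 28.96 kHz = 18.86 kHz.
39.54 kHz > fs/2 = 23.91 kHz, folds to fs − 39.54 kHz = 8.28 kHz.
66.68 kHz and 76.78 kHz both map to 18.86 kHz.

18.86 kHz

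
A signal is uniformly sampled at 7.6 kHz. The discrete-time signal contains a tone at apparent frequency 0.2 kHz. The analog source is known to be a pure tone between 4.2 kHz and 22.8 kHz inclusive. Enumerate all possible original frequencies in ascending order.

Frequencies that alias to 0.2 kHz are k·fs ± 0.2 kHz for integer k ≥ 0.
k=0: 0.2 kHz.
k=1: 7.4 kHz, 7.8 kHz.
k=2: 15 kHz, 15.4 kHz.
k=3: 22.6 kHz, 23 kHz.
k=4: 30.2 kHz, 30.6 kHz.
Within [4.2 kHz, 22.8 kHz]: 7.4 kHz, 7.8 kHz, 15 kHz, 15.4 kHz, 22.6 kHz.

7.4 kHz, 7.8 kHz, 15 kHz, 15.4 kHz, 22.6 kHz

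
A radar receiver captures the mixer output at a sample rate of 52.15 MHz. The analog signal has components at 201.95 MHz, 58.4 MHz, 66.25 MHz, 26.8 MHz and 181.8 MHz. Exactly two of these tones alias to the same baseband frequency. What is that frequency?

25.35 MHz

fs/2 = 26.075 MHz.
201.95 MHz mod fs = 45.5 MHz.
45.5 MHz > fs/2 = 26.075 MHz, folds to fs − 45.5 MHz = 6.65 MHz.
58.4 MHz mod fs = 6.25 MHz.
6.25 MHz ≤ fs/2 = 26.075 MHz, appears at 6.25 MHz.
66.25 MHz mod fs = 14.1 MHz.
14.1 MHz ≤ fs/2 = 26.075 MHz, appears at 14.1 MHz.
26.8 MHz > fs/2 = 26.075 MHz, folds to fs − 26.8 MHz = 25.35 MHz.
181.8 MHz mod fs = 25.35 MHz.
25.35 MHz ≤ fs/2 = 26.075 MHz, appears at 25.35 MHz.
26.8 MHz and 181.8 MHz both map to 25.35 MHz.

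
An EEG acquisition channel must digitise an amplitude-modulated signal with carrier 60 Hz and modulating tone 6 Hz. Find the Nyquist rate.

132 Hz

AM sidebands sit at fc ± fm = 54 Hz and 66 Hz.
Highest-frequency component: 66 Hz.
Nyquist rate = 2 × 66 Hz = 132 Hz.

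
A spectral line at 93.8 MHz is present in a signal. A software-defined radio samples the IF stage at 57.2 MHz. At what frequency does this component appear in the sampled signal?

93.8 MHz mod fs = 36.6 MHz.
36.6 MHz > fs/2 = 28.6 MHz, folds to fs − 36.6 MHz = 20.6 MHz.

20.6 MHz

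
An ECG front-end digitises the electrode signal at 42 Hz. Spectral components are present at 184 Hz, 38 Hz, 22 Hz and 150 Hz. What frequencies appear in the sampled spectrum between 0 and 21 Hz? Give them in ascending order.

4 Hz, 16 Hz, 18 Hz, 20 Hz

fs/2 = 21 Hz.
184 Hz mod fs = 16 Hz.
16 Hz ≤ fs/2 = 21 Hz, appears at 16 Hz.
38 Hz > fs/2 = 21 Hz, folds to fs − 38 Hz = 4 Hz.
22 Hz > fs/2 = 21 Hz, folds to fs − 22 Hz = 20 Hz.
150 Hz mod fs = 24 Hz.
24 Hz > fs/2 = 21 Hz, folds to fs − 24 Hz = 18 Hz.
Distinct values: {4 Hz, 16 Hz, 18 Hz, 20 Hz}.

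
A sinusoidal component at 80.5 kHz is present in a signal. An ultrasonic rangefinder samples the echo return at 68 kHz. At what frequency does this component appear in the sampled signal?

12.5 kHz

80.5 kHz mod fs = 12.5 kHz.
12.5 kHz ≤ fs/2 = 34 kHz, appears at 12.5 kHz.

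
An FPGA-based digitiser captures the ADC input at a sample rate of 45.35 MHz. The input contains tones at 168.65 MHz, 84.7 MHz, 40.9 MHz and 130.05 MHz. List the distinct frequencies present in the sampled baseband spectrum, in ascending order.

4.45 MHz, 6 MHz, 12.75 MHz

fs/2 = 22.675 MHz.
168.65 MHz mod fs = 32.6 MHz.
32.6 MHz > fs/2 = 22.675 MHz, folds to fs − 32.6 MHz = 12.75 MHz.
84.7 MHz mod fs = 39.35 MHz.
39.35 MHz > fs/2 = 22.675 MHz, folds to fs − 39.35 MHz = 6 MHz.
40.9 MHz > fs/2 = 22.675 MHz, folds to fs − 40.9 MHz = 4.45 MHz.
130.05 MHz mod fs = 39.35 MHz.
39.35 MHz > fs/2 = 22.675 MHz, folds to fs − 39.35 MHz = 6 MHz.
Distinct values: {4.45 MHz, 6 MHz, 12.75 MHz}.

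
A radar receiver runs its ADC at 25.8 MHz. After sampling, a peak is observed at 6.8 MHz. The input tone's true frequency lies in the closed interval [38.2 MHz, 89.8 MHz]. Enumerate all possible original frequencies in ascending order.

44.8 MHz, 58.4 MHz, 70.6 MHz, 84.2 MHz

Frequencies that alias to 6.8 MHz are k·fs ± 6.8 MHz for integer k ≥ 0.
k=0: 6.8 MHz.
k=1: 19 MHz, 32.6 MHz.
k=2: 44.8 MHz, 58.4 MHz.
k=3: 70.6 MHz, 84.2 MHz.
k=4: 96.4 MHz, 110 MHz.
Within [38.2 MHz, 89.8 MHz]: 44.8 MHz, 58.4 MHz, 70.6 MHz, 84.2 MHz.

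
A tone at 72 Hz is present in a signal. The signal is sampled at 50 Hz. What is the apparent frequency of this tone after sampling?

22 Hz

72 Hz mod fs = 22 Hz.
22 Hz ≤ fs/2 = 25 Hz, appears at 22 Hz.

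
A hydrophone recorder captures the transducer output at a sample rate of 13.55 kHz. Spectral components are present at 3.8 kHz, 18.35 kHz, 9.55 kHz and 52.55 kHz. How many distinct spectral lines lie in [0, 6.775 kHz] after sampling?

fs/2 = 6.775 kHz.
3.8 kHz ≤ fs/2 = 6.775 kHz, passes unchanged.
18.35 kHz mod fs = 4.8 kHz.
4.8 kHz ≤ fs/2 = 6.775 kHz, appears at 4.8 kHz.
9.55 kHz > fs/2 = 6.775 kHz, folds to fs − 9.55 kHz = 4 kHz.
52.55 kHz mod fs = 11.9 kHz.
11.9 kHz > fs/2 = 6.775 kHz, folds to fs − 11.9 kHz = 1.65 kHz.
Distinct values: {1.65 kHz, 3.8 kHz, 4 kHz, 4.8 kHz} → 4.

4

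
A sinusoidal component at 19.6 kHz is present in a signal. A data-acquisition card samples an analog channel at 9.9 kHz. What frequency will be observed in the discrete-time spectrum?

19.6 kHz mod fs = 9.7 kHz.
9.7 kHz > fs/2 = 4.95 kHz, folds to fs − 9.7 kHz = 0.2 kHz.

0.2 kHz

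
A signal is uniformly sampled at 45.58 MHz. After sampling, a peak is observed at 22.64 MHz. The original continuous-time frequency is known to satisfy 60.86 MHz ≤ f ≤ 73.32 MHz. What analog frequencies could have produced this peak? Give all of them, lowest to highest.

Frequencies that alias to 22.64 MHz are k·fs ± 22.64 MHz for integer k ≥ 0.
k=0: 22.64 MHz.
k=1: 22.94 MHz, 68.22 MHz.
k=2: 68.52 MHz, 113.8 MHz.
k=3: 114.1 MHz, 159.38 MHz.
Within [60.86 MHz, 73.32 MHz]: 68.22 MHz, 68.52 MHz.

68.22 MHz, 68.52 MHz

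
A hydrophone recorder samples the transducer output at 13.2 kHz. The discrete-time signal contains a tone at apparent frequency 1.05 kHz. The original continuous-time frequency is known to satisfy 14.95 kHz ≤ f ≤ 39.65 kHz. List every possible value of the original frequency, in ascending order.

Frequencies that alias to 1.05 kHz are k·fs ± 1.05 kHz for integer k ≥ 0.
k=0: 1.05 kHz.
k=1: 12.15 kHz, 14.25 kHz.
k=2: 25.35 kHz, 27.45 kHz.
k=3: 38.55 kHz, 40.65 kHz.
k=4: 51.75 kHz, 53.85 kHz.
Within [14.95 kHz, 39.65 kHz]: 25.35 kHz, 27.45 kHz, 38.55 kHz.

25.35 kHz, 27.45 kHz, 38.55 kHz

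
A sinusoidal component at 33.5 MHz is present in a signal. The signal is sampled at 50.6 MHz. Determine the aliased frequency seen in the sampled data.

33.5 MHz > fs/2 = 25.3 MHz, folds to fs − 33.5 MHz = 17.1 MHz.

17.1 MHz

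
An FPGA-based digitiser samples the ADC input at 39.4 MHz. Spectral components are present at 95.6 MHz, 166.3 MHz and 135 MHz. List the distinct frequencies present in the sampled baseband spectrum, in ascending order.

8.7 MHz, 16.8 MHz

fs/2 = 19.7 MHz.
95.6 MHz mod fs = 16.8 MHz.
16.8 MHz ≤ fs/2 = 19.7 MHz, appears at 16.8 MHz.
166.3 MHz mod fs = 8.7 MHz.
8.7 MHz ≤ fs/2 = 19.7 MHz, appears at 8.7 MHz.
135 MHz mod fs = 16.8 MHz.
16.8 MHz ≤ fs/2 = 19.7 MHz, appears at 16.8 MHz.
Distinct values: {8.7 MHz, 16.8 MHz}.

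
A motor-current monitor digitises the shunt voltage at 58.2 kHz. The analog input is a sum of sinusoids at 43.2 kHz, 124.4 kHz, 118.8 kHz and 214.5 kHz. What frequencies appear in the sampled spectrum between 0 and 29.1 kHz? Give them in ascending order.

2.4 kHz, 8 kHz, 15 kHz, 18.3 kHz

fs/2 = 29.1 kHz.
43.2 kHz > fs/2 = 29.1 kHz, folds to fs − 43.2 kHz = 15 kHz.
124.4 kHz mod fs = 8 kHz.
8 kHz ≤ fs/2 = 29.1 kHz, appears at 8 kHz.
118.8 kHz mod fs = 2.4 kHz.
2.4 kHz ≤ fs/2 = 29.1 kHz, appears at 2.4 kHz.
214.5 kHz mod fs = 39.9 kHz.
39.9 kHz > fs/2 = 29.1 kHz, folds to fs − 39.9 kHz = 18.3 kHz.
Distinct values: {2.4 kHz, 8 kHz, 15 kHz, 18.3 kHz}.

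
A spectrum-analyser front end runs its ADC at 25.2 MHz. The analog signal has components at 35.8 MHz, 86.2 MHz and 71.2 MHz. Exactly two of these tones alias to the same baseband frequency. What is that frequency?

fs/2 = 12.6 MHz.
35.8 MHz mod fs = 10.6 MHz.
10.6 MHz ≤ fs/2 = 12.6 MHz, appears at 10.6 MHz.
86.2 MHz mod fs = 10.6 MHz.
10.6 MHz ≤ fs/2 = 12.6 MHz, appears at 10.6 MHz.
71.2 MHz mod fs = 20.8 MHz.
20.8 MHz > fs/2 = 12.6 MHz, folds to fs − 20.8 MHz = 4.4 MHz.
35.8 MHz and 86.2 MHz both map to 10.6 MHz.

10.6 MHz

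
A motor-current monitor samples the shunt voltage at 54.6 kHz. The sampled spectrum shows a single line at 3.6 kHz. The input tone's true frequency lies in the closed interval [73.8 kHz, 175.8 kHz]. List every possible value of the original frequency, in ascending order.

Frequencies that alias to 3.6 kHz are k·fs ± 3.6 kHz for integer k ≥ 0.
k=0: 3.6 kHz.
k=1: 51 kHz, 58.2 kHz.
k=2: 105.6 kHz, 112.8 kHz.
k=3: 160.2 kHz, 167.4 kHz.
k=4: 214.8 kHz, 222 kHz.
Within [73.8 kHz, 175.8 kHz]: 105.6 kHz, 112.8 kHz, 160.2 kHz, 167.4 kHz.

105.6 kHz, 112.8 kHz, 160.2 kHz, 167.4 kHz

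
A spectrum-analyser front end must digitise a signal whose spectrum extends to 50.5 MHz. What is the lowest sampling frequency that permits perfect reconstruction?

Nyquist rate = 2 × 50.5 MHz = 101 MHz.

101 MHz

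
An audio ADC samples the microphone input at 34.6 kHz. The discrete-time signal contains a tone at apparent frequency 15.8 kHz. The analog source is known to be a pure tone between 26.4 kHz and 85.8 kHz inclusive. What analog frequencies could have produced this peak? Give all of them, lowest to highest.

Frequencies that alias to 15.8 kHz are k·fs ± 15.8 kHz for integer k ≥ 0.
k=0: 15.8 kHz.
k=1: 18.8 kHz, 50.4 kHz.
k=2: 53.4 kHz, 85 kHz.
k=3: 88 kHz, 119.6 kHz.
Within [26.4 kHz, 85.8 kHz]: 50.4 kHz, 53.4 kHz, 85 kHz.

50.4 kHz, 53.4 kHz, 85 kHz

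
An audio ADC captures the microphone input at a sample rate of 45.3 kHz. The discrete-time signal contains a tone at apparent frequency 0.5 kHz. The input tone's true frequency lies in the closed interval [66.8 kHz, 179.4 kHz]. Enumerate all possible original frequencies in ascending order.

Frequencies that alias to 0.5 kHz are k·fs ± 0.5 kHz for integer k ≥ 0.
k=0: 0.5 kHz.
k=1: 44.8 kHz, 45.8 kHz.
k=2: 90.1 kHz, 91.1 kHz.
k=3: 135.4 kHz, 136.4 kHz.
k=4: 180.7 kHz, 181.7 kHz.
Within [66.8 kHz, 179.4 kHz]: 90.1 kHz, 91.1 kHz, 135.4 kHz, 136.4 kHz.

90.1 kHz, 91.1 kHz, 135.4 kHz, 136.4 kHz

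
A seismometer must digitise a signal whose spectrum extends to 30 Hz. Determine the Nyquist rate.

Nyquist rate = 2 × 30 Hz = 60 Hz.

60 Hz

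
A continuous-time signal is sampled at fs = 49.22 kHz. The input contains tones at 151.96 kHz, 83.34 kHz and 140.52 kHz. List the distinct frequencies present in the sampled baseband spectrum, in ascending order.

4.3 kHz, 7.14 kHz, 15.1 kHz

fs/2 = 24.61 kHz.
151.96 kHz mod fs = 4.3 kHz.
4.3 kHz ≤ fs/2 = 24.61 kHz, appears at 4.3 kHz.
83.34 kHz mod fs = 34.12 kHz.
34.12 kHz > fs/2 = 24.61 kHz, folds to fs − 34.12 kHz = 15.1 kHz.
140.52 kHz mod fs = 42.08 kHz.
42.08 kHz > fs/2 = 24.61 kHz, folds to fs − 42.08 kHz = 7.14 kHz.
Distinct values: {4.3 kHz, 7.14 kHz, 15.1 kHz}.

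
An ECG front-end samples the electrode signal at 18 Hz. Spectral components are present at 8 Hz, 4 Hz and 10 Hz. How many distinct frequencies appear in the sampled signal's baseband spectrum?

2

fs/2 = 9 Hz.
8 Hz ≤ fs/2 = 9 Hz, passes unchanged.
4 Hz ≤ fs/2 = 9 Hz, passes unchanged.
10 Hz > fs/2 = 9 Hz, folds to fs − 10 Hz = 8 Hz.
Distinct values: {4 Hz, 8 Hz} → 2.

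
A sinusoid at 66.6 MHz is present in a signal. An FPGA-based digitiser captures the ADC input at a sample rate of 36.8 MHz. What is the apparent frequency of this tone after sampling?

66.6 MHz mod fs = 29.8 MHz.
29.8 MHz > fs/2 = 18.4 MHz, folds to fs − 29.8 MHz = 7 MHz.

7 MHz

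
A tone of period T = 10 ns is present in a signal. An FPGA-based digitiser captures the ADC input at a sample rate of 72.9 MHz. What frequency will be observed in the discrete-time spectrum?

T = 10 ns → f = 1/T = 100 MHz.
100 MHz mod fs = 27.1 MHz.
27.1 MHz ≤ fs/2 = 36.45 MHz, appears at 27.1 MHz.

27.1 MHz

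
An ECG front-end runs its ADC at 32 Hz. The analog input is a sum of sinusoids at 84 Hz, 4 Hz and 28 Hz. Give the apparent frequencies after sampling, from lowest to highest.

4 Hz, 12 Hz

fs/2 = 16 Hz.
84 Hz mod fs = 20 Hz.
20 Hz > fs/2 = 16 Hz, folds to fs − 20 Hz = 12 Hz.
4 Hz ≤ fs/2 = 16 Hz, passes unchanged.
28 Hz > fs/2 = 16 Hz, folds to fs − 28 Hz = 4 Hz.
Distinct values: {4 Hz, 12 Hz}.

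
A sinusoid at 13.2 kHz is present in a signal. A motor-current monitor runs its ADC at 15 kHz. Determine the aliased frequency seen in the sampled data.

13.2 kHz > fs/2 = 7.5 kHz, folds to fs − 13.2 kHz = 1.8 kHz.

1.8 kHz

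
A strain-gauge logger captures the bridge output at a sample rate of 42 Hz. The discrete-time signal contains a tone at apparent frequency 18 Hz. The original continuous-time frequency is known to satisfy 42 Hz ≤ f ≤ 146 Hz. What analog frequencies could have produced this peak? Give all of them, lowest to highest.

60 Hz, 66 Hz, 102 Hz, 108 Hz, 144 Hz

Frequencies that alias to 18 Hz are k·fs ± 18 Hz for integer k ≥ 0.
k=0: 18 Hz.
k=1: 24 Hz, 60 Hz.
k=2: 66 Hz, 102 Hz.
k=3: 108 Hz, 144 Hz.
k=4: 150 Hz, 186 Hz.
Within [42 Hz, 146 Hz]: 60 Hz, 66 Hz, 102 Hz, 108 Hz, 144 Hz.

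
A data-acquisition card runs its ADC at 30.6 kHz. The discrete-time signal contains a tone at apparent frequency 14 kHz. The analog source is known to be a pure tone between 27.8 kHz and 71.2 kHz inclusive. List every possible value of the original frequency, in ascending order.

44.6 kHz, 47.2 kHz

Frequencies that alias to 14 kHz are k·fs ± 14 kHz for integer k ≥ 0.
k=0: 14 kHz.
k=1: 16.6 kHz, 44.6 kHz.
k=2: 47.2 kHz, 75.2 kHz.
k=3: 77.8 kHz, 105.8 kHz.
Within [27.8 kHz, 71.2 kHz]: 44.6 kHz, 47.2 kHz.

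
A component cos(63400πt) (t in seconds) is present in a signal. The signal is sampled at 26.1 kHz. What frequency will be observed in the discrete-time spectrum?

ω = 63400π rad/s → f = ω/(2π) = 31700 Hz = 31.7 kHz.
31.7 kHz mod fs = 5.6 kHz.
5.6 kHz ≤ fs/2 = 13.05 kHz, appears at 5.6 kHz.

5.6 kHz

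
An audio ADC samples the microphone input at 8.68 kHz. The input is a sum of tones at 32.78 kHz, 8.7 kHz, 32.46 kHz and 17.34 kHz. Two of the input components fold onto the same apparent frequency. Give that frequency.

fs/2 = 4.34 kHz.
32.78 kHz mod fs = 6.74 kHz.
6.74 kHz > fs/2 = 4.34 kHz, folds to fs − 6.74 kHz = 1.94 kHz.
8.7 kHz mod fs = 0.02 kHz.
0.02 kHz ≤ fs/2 = 4.34 kHz, appears at 0.02 kHz.
32.46 kHz mod fs = 6.42 kHz.
6.42 kHz > fs/2 = 4.34 kHz, folds to fs − 6.42 kHz = 2.26 kHz.
17.34 kHz mod fs = 8.66 kHz.
8.66 kHz > fs/2 = 4.34 kHz, folds to fs − 8.66 kHz = 0.02 kHz.
8.7 kHz and 17.34 kHz both map to 0.02 kHz.

0.02 kHz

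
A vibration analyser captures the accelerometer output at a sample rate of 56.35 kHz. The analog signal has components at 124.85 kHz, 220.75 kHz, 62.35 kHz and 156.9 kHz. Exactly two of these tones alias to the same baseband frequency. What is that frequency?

12.15 kHz

fs/2 = 28.175 kHz.
124.85 kHz mod fs = 12.15 kHz.
12.15 kHz ≤ fs/2 = 28.175 kHz, appears at 12.15 kHz.
220.75 kHz mod fs = 51.7 kHz.
51.7 kHz > fs/2 = 28.175 kHz, folds to fs − 51.7 kHz = 4.65 kHz.
62.35 kHz mod fs = 6 kHz.
6 kHz ≤ fs/2 = 28.175 kHz, appears at 6 kHz.
156.9 kHz mod fs = 44.2 kHz.
44.2 kHz > fs/2 = 28.175 kHz, folds to fs − 44.2 kHz = 12.15 kHz.
124.85 kHz and 156.9 kHz both map to 12.15 kHz.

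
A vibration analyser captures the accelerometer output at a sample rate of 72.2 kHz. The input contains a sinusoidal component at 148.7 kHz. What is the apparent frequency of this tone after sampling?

4.3 kHz

148.7 kHz mod fs = 4.3 kHz.
4.3 kHz ≤ fs/2 = 36.1 kHz, appears at 4.3 kHz.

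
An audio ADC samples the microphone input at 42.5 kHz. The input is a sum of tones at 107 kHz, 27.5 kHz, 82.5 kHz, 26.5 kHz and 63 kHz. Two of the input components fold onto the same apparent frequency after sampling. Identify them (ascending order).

63 kHz, 107 kHz

fs/2 = 21.25 kHz.
107 kHz mod fs = 22 kHz.
22 kHz > fs/2 = 21.25 kHz, folds to fs − 22 kHz = 20.5 kHz.
27.5 kHz > fs/2 = 21.25 kHz, folds to fs − 27.5 kHz = 15 kHz.
82.5 kHz mod fs = 40 kHz.
40 kHz > fs/2 = 21.25 kHz, folds to fs − 40 kHz = 2.5 kHz.
26.5 kHz > fs/2 = 21.25 kHz, folds to fs − 26.5 kHz = 16 kHz.
63 kHz mod fs = 20.5 kHz.
20.5 kHz ≤ fs/2 = 21.25 kHz, appears at 20.5 kHz.
63 kHz and 107 kHz both map to 20.5 kHz.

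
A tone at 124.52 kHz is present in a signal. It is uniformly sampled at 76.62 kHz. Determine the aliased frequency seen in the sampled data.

124.52 kHz mod fs = 47.9 kHz.
47.9 kHz > fs/2 = 38.31 kHz, folds to fs − 47.9 kHz = 28.72 kHz.

28.72 kHz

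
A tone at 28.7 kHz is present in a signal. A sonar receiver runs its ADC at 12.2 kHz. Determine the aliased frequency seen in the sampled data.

4.3 kHz

28.7 kHz mod fs = 4.3 kHz.
4.3 kHz ≤ fs/2 = 6.1 kHz, appears at 4.3 kHz.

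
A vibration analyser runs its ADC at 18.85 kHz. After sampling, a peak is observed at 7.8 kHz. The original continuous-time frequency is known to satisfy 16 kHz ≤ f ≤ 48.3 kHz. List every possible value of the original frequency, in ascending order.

26.65 kHz, 29.9 kHz, 45.5 kHz

Frequencies that alias to 7.8 kHz are k·fs ± 7.8 kHz for integer k ≥ 0.
k=0: 7.8 kHz.
k=1: 11.05 kHz, 26.65 kHz.
k=2: 29.9 kHz, 45.5 kHz.
k=3: 48.75 kHz, 64.35 kHz.
Within [16 kHz, 48.3 kHz]: 26.65 kHz, 29.9 kHz, 45.5 kHz.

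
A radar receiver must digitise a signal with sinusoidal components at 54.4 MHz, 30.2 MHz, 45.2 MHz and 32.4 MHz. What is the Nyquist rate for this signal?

Highest-frequency component: 54.4 MHz.
Nyquist rate = 2 × 54.4 MHz = 108.8 MHz.

108.8 MHz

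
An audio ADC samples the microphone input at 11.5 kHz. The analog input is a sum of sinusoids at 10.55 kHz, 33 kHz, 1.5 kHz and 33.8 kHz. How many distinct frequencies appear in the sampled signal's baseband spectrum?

3

fs/2 = 5.75 kHz.
10.55 kHz > fs/2 = 5.75 kHz, folds to fs − 10.55 kHz = 0.95 kHz.
33 kHz mod fs = 10 kHz.
10 kHz > fs/2 = 5.75 kHz, folds to fs − 10 kHz = 1.5 kHz.
1.5 kHz ≤ fs/2 = 5.75 kHz, passes unchanged.
33.8 kHz mod fs = 10.8 kHz.
10.8 kHz > fs/2 = 5.75 kHz, folds to fs − 10.8 kHz = 0.7 kHz.
Distinct values: {0.7 kHz, 0.95 kHz, 1.5 kHz} → 3.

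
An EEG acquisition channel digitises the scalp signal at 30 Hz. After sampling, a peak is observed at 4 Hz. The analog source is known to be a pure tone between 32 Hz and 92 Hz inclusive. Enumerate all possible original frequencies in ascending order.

Frequencies that alias to 4 Hz are k·fs ± 4 Hz for integer k ≥ 0.
k=0: 4 Hz.
k=1: 26 Hz, 34 Hz.
k=2: 56 Hz, 64 Hz.
k=3: 86 Hz, 94 Hz.
k=4: 116 Hz, 124 Hz.
Within [32 Hz, 92 Hz]: 34 Hz, 56 Hz, 64 Hz, 86 Hz.

34 Hz, 56 Hz, 64 Hz, 86 Hz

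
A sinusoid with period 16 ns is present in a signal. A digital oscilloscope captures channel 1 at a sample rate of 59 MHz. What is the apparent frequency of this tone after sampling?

3.5 MHz

T = 16 ns → f = 1/T = 62.5 MHz.
62.5 MHz mod fs = 3.5 MHz.
3.5 MHz ≤ fs/2 = 29.5 MHz, appears at 3.5 MHz.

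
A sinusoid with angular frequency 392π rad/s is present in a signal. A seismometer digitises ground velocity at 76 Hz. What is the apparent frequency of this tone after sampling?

32 Hz

ω = 392π rad/s → f = ω/(2π) = 196 Hz.
196 Hz mod fs = 44 Hz.
44 Hz > fs/2 = 38 Hz, folds to fs − 44 Hz = 32 Hz.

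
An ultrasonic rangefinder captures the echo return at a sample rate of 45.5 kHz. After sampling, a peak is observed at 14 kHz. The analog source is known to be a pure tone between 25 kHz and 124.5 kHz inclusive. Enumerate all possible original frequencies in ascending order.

31.5 kHz, 59.5 kHz, 77 kHz, 105 kHz, 122.5 kHz

Frequencies that alias to 14 kHz are k·fs ± 14 kHz for integer k ≥ 0.
k=0: 14 kHz.
k=1: 31.5 kHz, 59.5 kHz.
k=2: 77 kHz, 105 kHz.
k=3: 122.5 kHz, 150.5 kHz.
k=4: 168 kHz, 196 kHz.
Within [25 kHz, 124.5 kHz]: 31.5 kHz, 59.5 kHz, 77 kHz, 105 kHz, 122.5 kHz.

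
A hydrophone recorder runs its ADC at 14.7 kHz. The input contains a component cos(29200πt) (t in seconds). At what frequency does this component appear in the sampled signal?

0.1 kHz

ω = 29200π rad/s → f = ω/(2π) = 14600 Hz = 14.6 kHz.
14.6 kHz > fs/2 = 7.35 kHz, folds to fs − 14.6 kHz = 0.1 kHz.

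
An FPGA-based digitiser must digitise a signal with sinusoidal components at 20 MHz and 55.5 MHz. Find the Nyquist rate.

111 MHz

Highest-frequency component: 55.5 MHz.
Nyquist rate = 2 × 55.5 MHz = 111 MHz.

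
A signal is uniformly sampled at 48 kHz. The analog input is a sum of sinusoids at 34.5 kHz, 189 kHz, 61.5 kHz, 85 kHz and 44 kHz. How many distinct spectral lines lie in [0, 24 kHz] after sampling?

4

fs/2 = 24 kHz.
34.5 kHz > fs/2 = 24 kHz, folds to fs − 34.5 kHz = 13.5 kHz.
189 kHz mod fs = 45 kHz.
45 kHz > fs/2 = 24 kHz, folds to fs − 45 kHz = 3 kHz.
61.5 kHz mod fs = 13.5 kHz.
13.5 kHz ≤ fs/2 = 24 kHz, appears at 13.5 kHz.
85 kHz mod fs = 37 kHz.
37 kHz > fs/2 = 24 kHz, folds to fs − 37 kHz = 11 kHz.
44 kHz > fs/2 = 24 kHz, folds to fs − 44 kHz = 4 kHz.
Distinct values: {3 kHz, 4 kHz, 11 kHz, 13.5 kHz} → 4.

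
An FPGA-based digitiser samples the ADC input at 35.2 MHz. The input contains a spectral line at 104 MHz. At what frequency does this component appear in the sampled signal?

104 MHz mod fs = 33.6 MHz.
33.6 MHz > fs/2 = 17.6 MHz, folds to fs − 33.6 MHz = 1.6 MHz.

1.6 MHz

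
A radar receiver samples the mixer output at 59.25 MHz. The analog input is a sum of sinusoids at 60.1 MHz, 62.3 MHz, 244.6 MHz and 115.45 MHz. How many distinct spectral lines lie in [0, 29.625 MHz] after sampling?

3

fs/2 = 29.625 MHz.
60.1 MHz mod fs = 0.85 MHz.
0.85 MHz ≤ fs/2 = 29.625 MHz, appears at 0.85 MHz.
62.3 MHz mod fs = 3.05 MHz.
3.05 MHz ≤ fs/2 = 29.625 MHz, appears at 3.05 MHz.
244.6 MHz mod fs = 7.6 MHz.
7.6 MHz ≤ fs/2 = 29.625 MHz, appears at 7.6 MHz.
115.45 MHz mod fs = 56.2 MHz.
56.2 MHz > fs/2 = 29.625 MHz, folds to fs − 56.2 MHz = 3.05 MHz.
Distinct values: {0.85 MHz, 3.05 MHz, 7.6 MHz} → 3.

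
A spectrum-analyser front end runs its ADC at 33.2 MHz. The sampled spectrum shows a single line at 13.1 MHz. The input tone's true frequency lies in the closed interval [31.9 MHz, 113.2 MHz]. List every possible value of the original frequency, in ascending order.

Frequencies that alias to 13.1 MHz are k·fs ± 13.1 MHz for integer k ≥ 0.
k=0: 13.1 MHz.
k=1: 20.1 MHz, 46.3 MHz.
k=2: 53.3 MHz, 79.5 MHz.
k=3: 86.5 MHz, 112.7 MHz.
k=4: 119.7 MHz, 145.9 MHz.
Within [31.9 MHz, 113.2 MHz]: 46.3 MHz, 53.3 MHz, 79.5 MHz, 86.5 MHz, 112.7 MHz.

46.3 MHz, 53.3 MHz, 79.5 MHz, 86.5 MHz, 112.7 MHz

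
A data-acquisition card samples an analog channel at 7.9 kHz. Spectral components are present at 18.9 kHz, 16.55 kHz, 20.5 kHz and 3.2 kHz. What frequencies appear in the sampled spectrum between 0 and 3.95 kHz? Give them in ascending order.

0.75 kHz, 3.1 kHz, 3.2 kHz

fs/2 = 3.95 kHz.
18.9 kHz mod fs = 3.1 kHz.
3.1 kHz ≤ fs/2 = 3.95 kHz, appears at 3.1 kHz.
16.55 kHz mod fs = 0.75 kHz.
0.75 kHz ≤ fs/2 = 3.95 kHz, appears at 0.75 kHz.
20.5 kHz mod fs = 4.7 kHz.
4.7 kHz > fs/2 = 3.95 kHz, folds to fs − 4.7 kHz = 3.2 kHz.
3.2 kHz ≤ fs/2 = 3.95 kHz, passes unchanged.
Distinct values: {0.75 kHz, 3.1 kHz, 3.2 kHz}.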